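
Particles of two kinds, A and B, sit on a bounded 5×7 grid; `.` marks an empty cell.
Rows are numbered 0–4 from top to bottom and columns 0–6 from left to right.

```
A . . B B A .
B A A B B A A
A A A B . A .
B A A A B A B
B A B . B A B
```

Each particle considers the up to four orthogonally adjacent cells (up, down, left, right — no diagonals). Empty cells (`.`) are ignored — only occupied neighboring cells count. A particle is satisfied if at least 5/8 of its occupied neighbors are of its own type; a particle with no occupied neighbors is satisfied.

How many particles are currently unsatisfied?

(0,0)A 0/1 not
(0,3)B 2/2 satisfied
(0,4)B 2/3 satisfied
(0,5)A 1/2 not
(1,0)B 0/3 not
(1,1)A 2/3 satisfied
(1,2)A 2/3 satisfied
(1,3)B 3/4 satisfied
(1,4)B 2/3 satisfied
(1,5)A 3/4 satisfied
(1,6)A 1/1 satisfied
(2,0)A 1/3 not
(2,1)A 4/4 satisfied
(2,2)A 3/4 satisfied
(2,3)B 1/3 not
(2,5)A 2/2 satisfied
(3,0)B 1/3 not
(3,1)A 3/4 satisfied
(3,2)A 3/4 satisfied
(3,3)A 1/3 not
(3,4)B 1/3 not
(3,5)A 2/4 not
(3,6)B 1/2 not
(4,0)B 1/2 not
(4,1)A 1/3 not
(4,2)B 0/2 not
(4,4)B 1/2 not
(4,5)A 1/3 not
(4,6)B 1/2 not
Unsatisfied: (0,0), (0,5), (1,0), (2,0), (2,3), (3,0), (3,3), (3,4), (3,5), (3,6), (4,0), (4,1), (4,2), (4,4), (4,5), (4,6) — 16 in total.

16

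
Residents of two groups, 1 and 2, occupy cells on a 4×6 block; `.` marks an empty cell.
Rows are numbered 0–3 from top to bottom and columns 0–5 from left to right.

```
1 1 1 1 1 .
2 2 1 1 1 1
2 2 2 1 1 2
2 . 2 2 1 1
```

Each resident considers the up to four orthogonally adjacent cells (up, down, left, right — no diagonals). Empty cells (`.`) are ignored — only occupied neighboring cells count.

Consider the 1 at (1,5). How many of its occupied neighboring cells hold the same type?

1

Occupied neighbors of (1,5): (2,5)=2, (1,4)=1.
Same type (1): 1 of 2.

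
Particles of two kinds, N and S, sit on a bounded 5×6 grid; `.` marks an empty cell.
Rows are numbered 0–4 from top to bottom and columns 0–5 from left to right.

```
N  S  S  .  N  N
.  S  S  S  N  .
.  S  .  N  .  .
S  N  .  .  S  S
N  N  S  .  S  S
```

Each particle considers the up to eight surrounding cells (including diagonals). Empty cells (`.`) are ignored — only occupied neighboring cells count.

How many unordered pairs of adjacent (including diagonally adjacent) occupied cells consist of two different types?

Scan each occupied cell's neighbors to the right and below (and the two forward diagonals) so each pair is counted once.
Row 0: N(0,0)–S(0,1)≠ N(0,0)–S(1,1)≠ S(0,1)–S(0,2)= S(0,1)–S(1,1)= S(0,1)–S(1,2)= S(0,2)–S(1,2)= S(0,2)–S(1,3)= S(0,2)–S(1,1)= N(0,4)–N(0,5)= N(0,4)–N(1,4)= N(0,4)–S(1,3)≠ N(0,5)–N(1,4)=  → 3/12 unlike.
Row 1: S(1,1)–S(1,2)= S(1,1)–S(2,1)= S(1,2)–S(1,3)= S(1,2)–N(2,3)≠ S(1,2)–S(2,1)= S(1,3)–N(1,4)≠ S(1,3)–N(2,3)≠ N(1,4)–N(2,3)=  → 3/8 unlike.
Row 2: S(2,1)–N(3,1)≠ S(2,1)–S(3,0)= N(2,3)–S(3,4)≠  → 2/3 unlike.
Row 3: S(3,0)–N(3,1)≠ S(3,0)–N(4,0)≠ S(3,0)–N(4,1)≠ N(3,1)–N(4,1)= N(3,1)–S(4,2)≠ N(3,1)–N(4,0)= S(3,4)–S(3,5)= S(3,4)–S(4,4)= S(3,4)–S(4,5)= S(3,5)–S(4,5)= S(3,5)–S(4,4)=  → 4/11 unlike.
Row 4: N(4,0)–N(4,1)= N(4,1)–S(4,2)≠ S(4,4)–S(4,5)=  → 1/3 unlike.
Total adjacent occupied pairs: 37; unlike-type pairs: 13.

13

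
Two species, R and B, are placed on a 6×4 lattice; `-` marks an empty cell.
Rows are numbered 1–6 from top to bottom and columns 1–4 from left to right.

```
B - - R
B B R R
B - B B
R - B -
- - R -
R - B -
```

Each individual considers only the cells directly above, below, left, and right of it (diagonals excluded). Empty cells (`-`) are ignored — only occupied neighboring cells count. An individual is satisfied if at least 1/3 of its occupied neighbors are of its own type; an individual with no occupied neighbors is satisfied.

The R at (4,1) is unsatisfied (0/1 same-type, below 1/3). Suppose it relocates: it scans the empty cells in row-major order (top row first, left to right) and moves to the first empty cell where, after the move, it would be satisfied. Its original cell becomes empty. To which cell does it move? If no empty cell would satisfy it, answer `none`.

(1,3)

Vacating (4,1). Empty cells in order:
  (1,2): 0/2 same-type → still unsatisfied.
  (1,3): 2/2 same-type → satisfied — stop here.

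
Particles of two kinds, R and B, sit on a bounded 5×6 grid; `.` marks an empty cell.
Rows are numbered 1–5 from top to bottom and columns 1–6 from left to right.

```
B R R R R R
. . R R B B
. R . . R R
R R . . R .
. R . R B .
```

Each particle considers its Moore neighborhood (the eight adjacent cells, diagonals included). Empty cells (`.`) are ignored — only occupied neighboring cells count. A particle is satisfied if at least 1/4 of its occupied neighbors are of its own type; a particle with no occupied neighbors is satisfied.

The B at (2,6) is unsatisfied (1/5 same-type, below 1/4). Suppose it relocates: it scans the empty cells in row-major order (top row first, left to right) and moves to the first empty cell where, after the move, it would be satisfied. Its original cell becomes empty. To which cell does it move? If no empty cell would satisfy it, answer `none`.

Vacating (2,6). Empty cells in order:
  (2,1): 1/3 same-type → satisfied — stop here.

(2,1)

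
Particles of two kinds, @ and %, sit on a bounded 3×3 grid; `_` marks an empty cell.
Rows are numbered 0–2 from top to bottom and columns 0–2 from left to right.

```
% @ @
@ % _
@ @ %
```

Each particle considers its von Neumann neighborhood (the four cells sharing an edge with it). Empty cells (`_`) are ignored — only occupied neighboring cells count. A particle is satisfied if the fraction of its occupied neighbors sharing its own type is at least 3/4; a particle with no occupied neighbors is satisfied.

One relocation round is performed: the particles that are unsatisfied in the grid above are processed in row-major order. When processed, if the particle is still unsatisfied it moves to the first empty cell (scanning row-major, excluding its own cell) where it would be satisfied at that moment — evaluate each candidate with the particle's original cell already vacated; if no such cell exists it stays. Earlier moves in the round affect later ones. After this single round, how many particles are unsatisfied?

6

Initially unsatisfied (in order): (0,0), (0,1), (1,0), (1,1), (2,1), (2,2).
  (0,0): no empty cell satisfies it; stays.
  (0,1): no empty cell satisfies it; stays.
  (1,0): no empty cell satisfies it; stays.
  (1,1): no empty cell satisfies it; stays.
  (2,1): no empty cell satisfies it; stays.
  (2,2): no empty cell satisfies it; stays.
Resulting grid:
% @ @
@ % _
@ @ %
Unsatisfied now: (0,0), (0,1), (1,0), (1,1), (2,1), (2,2).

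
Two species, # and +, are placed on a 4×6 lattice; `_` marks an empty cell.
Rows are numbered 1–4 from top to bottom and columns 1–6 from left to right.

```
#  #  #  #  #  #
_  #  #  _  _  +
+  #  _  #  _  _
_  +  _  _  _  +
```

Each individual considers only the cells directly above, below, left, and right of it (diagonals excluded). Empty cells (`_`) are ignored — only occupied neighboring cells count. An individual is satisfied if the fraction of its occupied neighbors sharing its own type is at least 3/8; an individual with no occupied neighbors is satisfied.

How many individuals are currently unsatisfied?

4

(1,1)# 1/1 ok
(1,2)# 3/3 ok
(1,3)# 3/3 ok
(1,4)# 2/2 ok
(1,5)# 2/2 ok
(1,6)# 1/2 ok
(2,2)# 3/3 ok
(2,3)# 2/2 ok
(2,6)+ 0/1 unhappy
(3,1)+ 0/1 unhappy
(3,2)# 1/3 unhappy
(3,4)# 0/0 ok
(4,2)+ 0/1 unhappy
(4,6)+ 0/0 ok
Unsatisfied: (2,6), (3,1), (3,2), (4,2) — 4 in total.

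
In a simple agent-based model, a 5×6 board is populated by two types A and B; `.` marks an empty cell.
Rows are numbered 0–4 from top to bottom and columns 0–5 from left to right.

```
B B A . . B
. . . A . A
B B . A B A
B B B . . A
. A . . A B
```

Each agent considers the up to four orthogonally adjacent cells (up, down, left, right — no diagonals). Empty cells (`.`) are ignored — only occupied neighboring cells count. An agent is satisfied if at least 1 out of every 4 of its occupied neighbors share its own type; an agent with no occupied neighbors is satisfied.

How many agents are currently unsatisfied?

6

Row 0: (0,0)B 1/1 satisfied · (0,1)B 1/2 satisfied · (0,2)A 0/1 not · (0,5)B 0/1 not
Row 1: (1,3)A 1/1 satisfied · (1,5)A 1/2 satisfied
Row 2: (2,0)B 2/2 satisfied · (2,1)B 2/2 satisfied · (2,3)A 1/2 satisfied · (2,4)B 0/2 not · (2,5)A 2/3 satisfied
Row 3: (3,0)B 2/2 satisfied · (3,1)B 3/4 satisfied · (3,2)B 1/1 satisfied · (3,5)A 1/2 satisfied
Row 4: (4,1)A 0/1 not · (4,4)A 0/1 not · (4,5)B 0/2 not
Unsatisfied: (0,2), (0,5), (2,4), (4,1), (4,4), (4,5) — 6 in total.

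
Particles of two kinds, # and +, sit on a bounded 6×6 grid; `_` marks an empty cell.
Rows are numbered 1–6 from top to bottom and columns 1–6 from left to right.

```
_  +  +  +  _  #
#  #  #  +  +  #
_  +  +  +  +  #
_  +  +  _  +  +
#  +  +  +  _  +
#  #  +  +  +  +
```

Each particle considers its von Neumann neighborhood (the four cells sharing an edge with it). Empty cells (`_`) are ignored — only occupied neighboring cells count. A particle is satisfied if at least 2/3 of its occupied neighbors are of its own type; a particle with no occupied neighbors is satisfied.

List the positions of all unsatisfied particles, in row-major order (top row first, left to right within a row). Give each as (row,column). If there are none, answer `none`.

(1,2), (2,2), (2,3), (3,6), (5,1), (5,2), (6,2)

(1,2)+ 1/2 ✗
(1,3)+ 2/3 ✓
(1,4)+ 2/2 ✓
(1,6)# 1/1 ✓
(2,1)# 1/1 ✓
(2,2)# 2/4 ✗
(2,3)# 1/4 ✗
(2,4)+ 3/4 ✓
(2,5)+ 2/3 ✓
(2,6)# 2/3 ✓
(3,2)+ 2/3 ✓
(3,3)+ 3/4 ✓
(3,4)+ 3/3 ✓
(3,5)+ 3/4 ✓
(3,6)# 1/3 ✗
(4,2)+ 3/3 ✓
(4,3)+ 3/3 ✓
(4,5)+ 2/2 ✓
(4,6)+ 2/3 ✓
(5,1)# 1/2 ✗
(5,2)+ 2/4 ✗
(5,3)+ 4/4 ✓
(5,4)+ 2/2 ✓
(5,6)+ 2/2 ✓
(6,1)# 2/2 ✓
(6,2)# 1/3 ✗
(6,3)+ 2/3 ✓
(6,4)+ 3/3 ✓
(6,5)+ 2/2 ✓
(6,6)+ 2/2 ✓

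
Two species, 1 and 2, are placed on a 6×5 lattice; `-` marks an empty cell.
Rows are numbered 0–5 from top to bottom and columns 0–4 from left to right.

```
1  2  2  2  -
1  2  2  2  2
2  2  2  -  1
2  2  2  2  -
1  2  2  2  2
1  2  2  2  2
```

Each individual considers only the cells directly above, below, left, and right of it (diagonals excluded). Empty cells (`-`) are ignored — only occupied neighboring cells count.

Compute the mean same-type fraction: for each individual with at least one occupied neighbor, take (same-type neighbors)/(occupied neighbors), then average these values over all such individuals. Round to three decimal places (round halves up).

0.790

(0,0)1 1/2
(0,1)2 2/3
(0,2)2 3/3
(0,3)2 2/2
(1,0)1 1/3
(1,1)2 3/4
(1,2)2 4/4
(1,3)2 3/3
(1,4)2 1/2
(2,0)2 2/3
(2,1)2 4/4
(2,2)2 3/3
(2,4)1 0/1
(3,0)2 2/3
(3,1)2 4/4
(3,2)2 4/4
(3,3)2 2/2
(4,0)1 1/3
(4,1)2 3/4
(4,2)2 4/4
(4,3)2 4/4
(4,4)2 2/2
(5,0)1 1/2
(5,1)2 2/3
(5,2)2 3/3
(5,3)2 3/3
(5,4)2 2/2
Sum over 27 individuals: 1/2 + 2/3 + 3/3 + 2/2 + 1/3 + 3/4 + 4/4 + 3/3 + 1/2 + 2/3 + 4/4 + 3/3 + 0/1 + 2/3 + 4/4 + 4/4 + 2/2 + 1/3 + 3/4 + 4/4 + 4/4 + 2/2 + 1/2 + 2/3 + 3/3 + 3/3 + 2/2 = 64/3; mean = 64/3 ÷ 27 = 64/81 = 0.790123… → 0.790.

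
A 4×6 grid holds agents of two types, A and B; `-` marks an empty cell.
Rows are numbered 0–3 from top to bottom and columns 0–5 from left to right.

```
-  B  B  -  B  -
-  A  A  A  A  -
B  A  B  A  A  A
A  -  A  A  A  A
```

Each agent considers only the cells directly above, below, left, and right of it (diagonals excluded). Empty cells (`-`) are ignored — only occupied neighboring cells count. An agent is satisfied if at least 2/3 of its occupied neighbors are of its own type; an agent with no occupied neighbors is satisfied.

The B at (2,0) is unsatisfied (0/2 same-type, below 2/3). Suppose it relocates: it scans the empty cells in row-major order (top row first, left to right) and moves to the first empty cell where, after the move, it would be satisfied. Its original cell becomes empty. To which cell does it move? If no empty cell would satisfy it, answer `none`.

(0,0)

Vacating (2,0). Empty cells in order:
  (0,0): 1/1 same-type → satisfied — stop here.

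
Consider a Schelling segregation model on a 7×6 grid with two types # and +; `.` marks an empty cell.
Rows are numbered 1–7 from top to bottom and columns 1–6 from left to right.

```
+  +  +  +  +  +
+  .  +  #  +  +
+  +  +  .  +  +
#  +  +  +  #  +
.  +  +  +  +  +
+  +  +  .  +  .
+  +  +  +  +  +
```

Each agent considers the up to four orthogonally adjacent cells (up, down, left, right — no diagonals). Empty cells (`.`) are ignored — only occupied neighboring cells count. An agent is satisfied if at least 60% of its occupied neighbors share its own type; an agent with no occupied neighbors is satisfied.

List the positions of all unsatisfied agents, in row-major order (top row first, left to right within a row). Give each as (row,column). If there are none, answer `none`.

Row 1: (1,1)+ 2/2 ok · (1,2)+ 2/2 ok · (1,3)+ 3/3 ok · (1,4)+ 2/3 ok · (1,5)+ 3/3 ok · (1,6)+ 2/2 ok
Row 2: (2,1)+ 2/2 ok · (2,3)+ 2/3 ok · (2,4)# 0/3 unhappy · (2,5)+ 3/4 ok · (2,6)+ 3/3 ok
Row 3: (3,1)+ 2/3 ok · (3,2)+ 3/3 ok · (3,3)+ 3/3 ok · (3,5)+ 2/3 ok · (3,6)+ 3/3 ok
Row 4: (4,1)# 0/2 unhappy · (4,2)+ 3/4 ok · (4,3)+ 4/4 ok · (4,4)+ 2/3 ok · (4,5)# 0/4 unhappy · (4,6)+ 2/3 ok
Row 5: (5,2)+ 3/3 ok · (5,3)+ 4/4 ok · (5,4)+ 3/3 ok · (5,5)+ 3/4 ok · (5,6)+ 2/2 ok
Row 6: (6,1)+ 2/2 ok · (6,2)+ 4/4 ok · (6,3)+ 3/3 ok · (6,5)+ 2/2 ok
Row 7: (7,1)+ 2/2 ok · (7,2)+ 3/3 ok · (7,3)+ 3/3 ok · (7,4)+ 2/2 ok · (7,5)+ 3/3 ok · (7,6)+ 1/1 ok

(2,4), (4,1), (4,5)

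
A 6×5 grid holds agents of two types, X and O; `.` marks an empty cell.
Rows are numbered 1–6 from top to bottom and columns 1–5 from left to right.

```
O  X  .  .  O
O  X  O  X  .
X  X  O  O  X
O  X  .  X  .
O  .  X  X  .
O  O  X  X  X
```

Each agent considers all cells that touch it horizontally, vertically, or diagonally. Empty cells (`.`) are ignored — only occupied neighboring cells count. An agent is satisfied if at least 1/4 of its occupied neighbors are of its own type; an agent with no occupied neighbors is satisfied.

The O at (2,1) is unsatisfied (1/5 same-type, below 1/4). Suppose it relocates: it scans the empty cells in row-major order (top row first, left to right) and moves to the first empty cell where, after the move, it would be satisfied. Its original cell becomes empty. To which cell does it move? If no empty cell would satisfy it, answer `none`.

Vacating (2,1). Empty cells in order:
  (1,3): 1/4 same-type → satisfied — stop here.

(1,3)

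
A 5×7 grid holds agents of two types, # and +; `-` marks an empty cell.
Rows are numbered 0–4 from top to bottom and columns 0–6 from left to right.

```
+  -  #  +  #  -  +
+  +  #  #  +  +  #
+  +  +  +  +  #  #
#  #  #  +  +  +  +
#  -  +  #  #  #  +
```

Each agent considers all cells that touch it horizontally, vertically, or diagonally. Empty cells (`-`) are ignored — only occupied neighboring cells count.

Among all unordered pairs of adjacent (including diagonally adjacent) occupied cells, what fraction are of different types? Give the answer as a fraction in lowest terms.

47/91

Scan each occupied cell's neighbors to the right and below (and the two forward diagonals) so each pair is counted once.
From row 0: 8 unlike of 15 pairs (running 8/15).
From row 1: 12 unlike of 25 pairs (running 20/40).
From row 2: 14 unlike of 25 pairs (running 34/65).
From row 3: 11 unlike of 22 pairs (running 45/87).
From row 4: 2 unlike of 4 pairs (running 47/91).
Total adjacent occupied pairs: 91; unlike-type pairs: 47.
47/91 is already in lowest terms.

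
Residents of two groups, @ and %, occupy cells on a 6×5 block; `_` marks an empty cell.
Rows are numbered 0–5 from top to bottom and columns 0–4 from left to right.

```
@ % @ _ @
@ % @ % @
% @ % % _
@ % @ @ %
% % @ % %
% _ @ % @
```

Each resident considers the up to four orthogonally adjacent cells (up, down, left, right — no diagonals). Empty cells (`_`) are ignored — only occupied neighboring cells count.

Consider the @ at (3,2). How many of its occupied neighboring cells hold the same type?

2

Occupied neighbors of (3,2): (2,2)=%, (4,2)=@, (3,1)=%, (3,3)=@.
Same type (@): 2 of 4.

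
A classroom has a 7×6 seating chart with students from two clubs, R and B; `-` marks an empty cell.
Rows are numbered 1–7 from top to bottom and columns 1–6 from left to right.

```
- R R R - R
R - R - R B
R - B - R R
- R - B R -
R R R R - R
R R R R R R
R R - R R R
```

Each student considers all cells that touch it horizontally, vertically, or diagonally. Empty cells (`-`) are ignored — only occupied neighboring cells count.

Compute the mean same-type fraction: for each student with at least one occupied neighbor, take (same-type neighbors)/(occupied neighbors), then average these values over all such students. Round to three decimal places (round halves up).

0.846

Row 1: (1,2)R 3/3 · (1,3)R 3/3 · (1,4)R 3/3 · (1,6)R 1/2
Row 2: (2,1)R 2/2 · (2,3)R 3/4 · (2,5)R 4/5 · (2,6)B 0/4
Row 3: (3,1)R 2/2 · (3,3)B 1/3 · (3,5)R 3/5 · (3,6)R 3/4
Row 4: (4,2)R 4/5 · (4,4)B 1/5 · (4,5)R 4/5
Row 5: (5,1)R 4/4 · (5,2)R 6/6 · (5,3)R 6/7 · (5,4)R 5/6 · (5,6)R 3/3
Row 6: (6,1)R 5/5 · (6,2)R 7/7 · (6,3)R 7/7 · (6,4)R 6/6 · (6,5)R 7/7 · (6,6)R 4/4
Row 7: (7,1)R 3/3 · (7,2)R 4/4 · (7,4)R 4/4 · (7,5)R 5/5 · (7,6)R 3/3
Sum over 31 students: 3/3 + 3/3 + 3/3 + 1/2 + 2/2 + 3/4 + 4/5 + 0/4 + 2/2 + 1/3 + 3/5 + 3/4 + 4/5 + 1/5 + 4/5 + 4/4 + 6/6 + 6/7 + 5/6 + 3/3 + 5/5 + 7/7 + 7/7 + 6/6 + 7/7 + 4/4 + 3/3 + 4/4 + 4/4 + 5/5 + 3/3 = 5507/210; mean = 5507/210 ÷ 31 = 5507/6510 = 0.845929… → 0.846.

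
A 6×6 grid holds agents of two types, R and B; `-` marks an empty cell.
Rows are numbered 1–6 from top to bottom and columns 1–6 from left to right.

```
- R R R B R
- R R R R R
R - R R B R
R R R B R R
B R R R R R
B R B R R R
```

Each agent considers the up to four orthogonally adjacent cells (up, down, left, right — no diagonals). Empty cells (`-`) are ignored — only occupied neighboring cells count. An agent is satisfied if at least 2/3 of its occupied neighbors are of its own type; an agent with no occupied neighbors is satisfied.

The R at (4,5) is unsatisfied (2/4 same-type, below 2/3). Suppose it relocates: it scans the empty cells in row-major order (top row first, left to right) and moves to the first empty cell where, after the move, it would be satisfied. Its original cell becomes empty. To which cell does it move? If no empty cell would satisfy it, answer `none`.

(1,1)

Vacating (4,5). Empty cells in order:
  (1,1): 1/1 same-type → satisfied — stop here.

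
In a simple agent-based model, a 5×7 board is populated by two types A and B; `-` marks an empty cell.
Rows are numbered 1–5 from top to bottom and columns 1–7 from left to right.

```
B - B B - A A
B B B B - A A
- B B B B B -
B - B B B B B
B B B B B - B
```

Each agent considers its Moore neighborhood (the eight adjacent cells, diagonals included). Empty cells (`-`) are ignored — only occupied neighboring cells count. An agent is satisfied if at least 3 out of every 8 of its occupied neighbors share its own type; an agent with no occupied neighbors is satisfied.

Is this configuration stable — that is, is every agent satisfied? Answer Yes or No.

Row 1: (1,1)B 2/2 ok · (1,3)B 4/4 ok · (1,4)B 3/3 ok · (1,6)A 3/3 ok · (1,7)A 3/3 ok
Row 2: (2,1)B 3/3 ok · (2,2)B 6/6 ok · (2,3)B 7/7 ok · (2,4)B 6/6 ok · (2,6)A 3/5 ok · (2,7)A 3/4 ok
Row 3: (3,2)B 6/6 ok · (3,3)B 7/7 ok · (3,4)B 7/7 ok · (3,5)B 6/7 ok · (3,6)B 4/6 ok
Row 4: (4,1)B 3/3 ok · (4,3)B 7/7 ok · (4,4)B 8/8 ok · (4,5)B 7/7 ok · (4,6)B 6/6 ok · (4,7)B 3/3 ok
Row 5: (5,1)B 2/2 ok · (5,2)B 4/4 ok · (5,3)B 4/4 ok · (5,4)B 5/5 ok · (5,5)B 4/4 ok · (5,7)B 2/2 ok
All meet the threshold, so the configuration is stable.

Yes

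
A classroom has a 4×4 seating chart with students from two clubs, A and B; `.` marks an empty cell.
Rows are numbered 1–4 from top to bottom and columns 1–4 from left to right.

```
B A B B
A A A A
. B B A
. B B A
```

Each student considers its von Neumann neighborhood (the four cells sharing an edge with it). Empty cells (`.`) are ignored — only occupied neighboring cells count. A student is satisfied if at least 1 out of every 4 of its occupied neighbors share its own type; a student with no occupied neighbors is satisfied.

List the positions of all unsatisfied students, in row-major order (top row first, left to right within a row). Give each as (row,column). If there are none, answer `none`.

(1,1)

(1,1)B 0/2 ✗
(1,2)A 1/3 ✓
(1,3)B 1/3 ✓
(1,4)B 1/2 ✓
(2,1)A 1/2 ✓
(2,2)A 3/4 ✓
(2,3)A 2/4 ✓
(2,4)A 2/3 ✓
(3,2)B 2/3 ✓
(3,3)B 2/4 ✓
(3,4)A 2/3 ✓
(4,2)B 2/2 ✓
(4,3)B 2/3 ✓
(4,4)A 1/2 ✓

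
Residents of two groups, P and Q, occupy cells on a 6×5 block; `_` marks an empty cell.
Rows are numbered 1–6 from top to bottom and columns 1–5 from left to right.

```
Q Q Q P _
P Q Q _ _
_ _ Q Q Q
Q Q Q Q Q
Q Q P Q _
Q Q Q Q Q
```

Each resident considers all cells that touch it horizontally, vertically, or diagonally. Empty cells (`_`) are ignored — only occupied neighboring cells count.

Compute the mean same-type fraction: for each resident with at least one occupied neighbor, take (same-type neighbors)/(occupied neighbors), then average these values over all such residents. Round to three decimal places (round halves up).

0.771

(1,1)Q 2/3
(1,2)Q 4/5
(1,3)Q 3/4
(1,4)P 0/2
(2,1)P 0/3
(2,2)Q 5/6
(2,3)Q 5/6
(3,3)Q 6/6
(3,4)Q 6/6
(3,5)Q 3/3
(4,1)Q 3/3
(4,2)Q 5/6
(4,3)Q 6/7
(4,4)Q 6/7
(4,5)Q 4/4
(5,1)Q 5/5
(5,2)Q 7/8
(5,3)P 0/8
(5,4)Q 6/7
(6,1)Q 3/3
(6,2)Q 4/5
(6,3)Q 4/5
(6,4)Q 3/4
(6,5)Q 2/2
Sum over 24 residents: 2/3 + 4/5 + 3/4 + 0/2 + 0/3 + 5/6 + 5/6 + 6/6 + 6/6 + 3/3 + 3/3 + 5/6 + 6/7 + 6/7 + 4/4 + 5/5 + 7/8 + 0/8 + 6/7 + 3/3 + 4/5 + 4/5 + 3/4 + 2/2 = 15551/840; mean = 15551/840 ÷ 24 = 15551/20160 = 0.771378… → 0.771.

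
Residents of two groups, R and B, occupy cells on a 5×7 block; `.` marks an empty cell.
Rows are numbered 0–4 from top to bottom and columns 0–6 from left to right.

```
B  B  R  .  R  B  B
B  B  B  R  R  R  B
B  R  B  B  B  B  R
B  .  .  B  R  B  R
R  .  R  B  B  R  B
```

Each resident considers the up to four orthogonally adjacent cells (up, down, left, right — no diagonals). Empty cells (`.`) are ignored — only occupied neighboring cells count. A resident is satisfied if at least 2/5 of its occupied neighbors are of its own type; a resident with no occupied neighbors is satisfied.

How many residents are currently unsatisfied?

15

Row 0: (0,0)B 2/2 satisfied · (0,1)B 2/3 satisfied · (0,2)R 0/2 not · (0,4)R 1/2 satisfied · (0,5)B 1/3 not · (0,6)B 2/2 satisfied
Row 1: (1,0)B 3/3 satisfied · (1,1)B 3/4 satisfied · (1,2)B 2/4 satisfied · (1,3)R 1/3 not · (1,4)R 3/4 satisfied · (1,5)R 1/4 not · (1,6)B 1/3 not
Row 2: (2,0)B 2/3 satisfied · (2,1)R 0/3 not · (2,2)B 2/3 satisfied · (2,3)B 3/4 satisfied · (2,4)B 2/4 satisfied · (2,5)B 2/4 satisfied · (2,6)R 1/3 not
Row 3: (3,0)B 1/2 satisfied · (3,3)B 2/3 satisfied · (3,4)R 0/4 not · (3,5)B 1/4 not · (3,6)R 1/3 not
Row 4: (4,0)R 0/1 not · (4,2)R 0/1 not · (4,3)B 2/3 satisfied · (4,4)B 1/3 not · (4,5)R 0/3 not · (4,6)B 0/2 not
Unsatisfied: (0,2), (0,5), (1,3), (1,5), (1,6), (2,1), (2,6), (3,4), (3,5), (3,6), (4,0), (4,2), (4,4), (4,5), (4,6) — 15 in total.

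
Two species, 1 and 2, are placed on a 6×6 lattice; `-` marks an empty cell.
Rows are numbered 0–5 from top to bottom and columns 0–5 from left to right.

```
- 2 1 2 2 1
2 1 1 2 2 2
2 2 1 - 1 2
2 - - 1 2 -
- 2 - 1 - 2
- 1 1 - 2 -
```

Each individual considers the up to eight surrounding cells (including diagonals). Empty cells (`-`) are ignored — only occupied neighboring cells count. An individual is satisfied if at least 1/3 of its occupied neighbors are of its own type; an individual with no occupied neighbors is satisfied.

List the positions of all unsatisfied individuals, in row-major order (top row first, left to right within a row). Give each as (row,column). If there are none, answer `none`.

Row 0: (0,1)2 1/4 ✗ · (0,2)1 2/5 ✓ · (0,3)2 3/5 ✓ · (0,4)2 4/5 ✓ · (0,5)1 0/3 ✗
Row 1: (1,0)2 3/4 ✓ · (1,1)1 3/7 ✓ · (1,2)1 3/7 ✓ · (1,3)2 3/7 ✓ · (1,4)2 5/7 ✓ · (1,5)2 3/5 ✓
Row 2: (2,0)2 3/4 ✓ · (2,1)2 3/6 ✓ · (2,2)1 3/5 ✓ · (2,4)1 1/6 ✗ · (2,5)2 3/4 ✓
Row 3: (3,0)2 3/3 ✓ · (3,3)1 3/4 ✓ · (3,4)2 2/5 ✓
Row 4: (4,1)2 1/3 ✓ · (4,3)1 2/4 ✓ · (4,5)2 2/2 ✓
Row 5: (5,1)1 1/2 ✓ · (5,2)1 2/3 ✓ · (5,4)2 1/2 ✓

(0,1), (0,5), (2,4)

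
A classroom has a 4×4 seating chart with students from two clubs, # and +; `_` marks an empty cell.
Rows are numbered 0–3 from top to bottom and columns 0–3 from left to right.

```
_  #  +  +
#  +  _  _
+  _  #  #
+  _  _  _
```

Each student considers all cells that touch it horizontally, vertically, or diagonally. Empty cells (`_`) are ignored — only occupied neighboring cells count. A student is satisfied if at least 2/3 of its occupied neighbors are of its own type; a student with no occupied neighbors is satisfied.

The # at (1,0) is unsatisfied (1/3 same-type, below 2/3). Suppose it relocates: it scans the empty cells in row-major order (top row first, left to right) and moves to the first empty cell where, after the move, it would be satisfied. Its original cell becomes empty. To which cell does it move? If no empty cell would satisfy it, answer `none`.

(3,2)

Vacating (1,0). Empty cells in order:
  (0,0): 1/2 same-type → still unsatisfied.
  (1,2): 3/6 same-type → still unsatisfied.
  (1,3): 2/4 same-type → still unsatisfied.
  (2,1): 1/4 same-type → still unsatisfied.
  (3,1): 1/3 same-type → still unsatisfied.
  (3,2): 2/2 same-type → satisfied — stop here.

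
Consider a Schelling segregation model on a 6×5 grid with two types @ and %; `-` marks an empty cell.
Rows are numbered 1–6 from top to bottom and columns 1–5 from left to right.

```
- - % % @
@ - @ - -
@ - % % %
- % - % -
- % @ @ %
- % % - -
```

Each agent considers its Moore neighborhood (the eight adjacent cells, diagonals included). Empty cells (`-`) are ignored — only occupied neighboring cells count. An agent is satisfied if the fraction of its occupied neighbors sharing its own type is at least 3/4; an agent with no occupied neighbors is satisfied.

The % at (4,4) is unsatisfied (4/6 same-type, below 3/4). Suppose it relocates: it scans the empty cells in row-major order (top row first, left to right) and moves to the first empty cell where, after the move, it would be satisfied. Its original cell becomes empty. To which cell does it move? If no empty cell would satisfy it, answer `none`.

(2,5)

Vacating (4,4). Empty cells in order:
  (1,1): 0/1 same-type → still unsatisfied.
  (1,2): 1/3 same-type → still unsatisfied.
  (2,2): 2/5 same-type → still unsatisfied.
  (2,4): 5/7 same-type → still unsatisfied.
  (2,5): 3/4 same-type → satisfied — stop here.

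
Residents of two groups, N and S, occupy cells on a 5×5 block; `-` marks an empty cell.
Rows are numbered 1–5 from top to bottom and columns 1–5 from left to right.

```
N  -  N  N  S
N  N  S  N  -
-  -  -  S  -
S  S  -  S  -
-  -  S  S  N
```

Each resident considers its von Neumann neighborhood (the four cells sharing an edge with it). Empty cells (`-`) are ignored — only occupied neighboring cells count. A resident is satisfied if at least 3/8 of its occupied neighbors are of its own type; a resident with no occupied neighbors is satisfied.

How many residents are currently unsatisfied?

Row 1: (1,1)N 1/1 ✓ · (1,3)N 1/2 ✓ · (1,4)N 2/3 ✓ · (1,5)S 0/1 ✗
Row 2: (2,1)N 2/2 ✓ · (2,2)N 1/2 ✓ · (2,3)S 0/3 ✗ · (2,4)N 1/3 ✗
Row 3: (3,4)S 1/2 ✓
Row 4: (4,1)S 1/1 ✓ · (4,2)S 1/1 ✓ · (4,4)S 2/2 ✓
Row 5: (5,3)S 1/1 ✓ · (5,4)S 2/3 ✓ · (5,5)N 0/1 ✗
Unsatisfied: (1,5), (2,3), (2,4), (5,5) — 4 in total.

4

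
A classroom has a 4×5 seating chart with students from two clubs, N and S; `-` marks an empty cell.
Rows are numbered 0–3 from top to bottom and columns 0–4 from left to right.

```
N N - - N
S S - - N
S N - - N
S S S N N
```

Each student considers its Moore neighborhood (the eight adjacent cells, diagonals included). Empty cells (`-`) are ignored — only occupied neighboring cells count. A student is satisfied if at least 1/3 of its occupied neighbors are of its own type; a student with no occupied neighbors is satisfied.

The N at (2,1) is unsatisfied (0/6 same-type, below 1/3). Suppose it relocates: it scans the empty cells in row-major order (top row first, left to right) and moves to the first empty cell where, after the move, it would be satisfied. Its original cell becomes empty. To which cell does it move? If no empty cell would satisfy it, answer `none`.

(0,2)

Vacating (2,1). Empty cells in order:
  (0,2): 1/2 same-type → satisfied — stop here.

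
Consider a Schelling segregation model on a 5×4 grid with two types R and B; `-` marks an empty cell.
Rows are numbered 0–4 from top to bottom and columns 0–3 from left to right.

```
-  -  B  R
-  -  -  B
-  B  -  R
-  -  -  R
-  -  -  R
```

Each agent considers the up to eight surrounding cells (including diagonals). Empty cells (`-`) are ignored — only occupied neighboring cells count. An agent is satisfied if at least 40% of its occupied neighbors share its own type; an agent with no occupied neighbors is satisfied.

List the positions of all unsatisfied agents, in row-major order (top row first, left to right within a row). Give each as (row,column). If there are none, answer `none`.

(0,3), (1,3)

Row 0: (0,2)B 1/2 satisfied · (0,3)R 0/2 not
Row 1: (1,3)B 1/3 not
Row 2: (2,1)B 0/0 satisfied · (2,3)R 1/2 satisfied
Row 3: (3,3)R 2/2 satisfied
Row 4: (4,3)R 1/1 satisfied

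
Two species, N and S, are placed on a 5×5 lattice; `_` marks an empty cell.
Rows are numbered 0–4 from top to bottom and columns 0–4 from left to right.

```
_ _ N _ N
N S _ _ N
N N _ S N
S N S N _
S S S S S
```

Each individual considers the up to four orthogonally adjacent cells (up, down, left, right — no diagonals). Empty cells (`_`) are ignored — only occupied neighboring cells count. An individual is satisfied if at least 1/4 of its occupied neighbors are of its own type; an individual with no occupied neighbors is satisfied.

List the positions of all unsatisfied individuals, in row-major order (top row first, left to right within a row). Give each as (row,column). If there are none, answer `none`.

Row 0: (0,2)N 0/0 satisfied · (0,4)N 1/1 satisfied
Row 1: (1,0)N 1/2 satisfied · (1,1)S 0/2 not · (1,4)N 2/2 satisfied
Row 2: (2,0)N 2/3 satisfied · (2,1)N 2/3 satisfied · (2,3)S 0/2 not · (2,4)N 1/2 satisfied
Row 3: (3,0)S 1/3 satisfied · (3,1)N 1/4 satisfied · (3,2)S 1/3 satisfied · (3,3)N 0/3 not
Row 4: (4,0)S 2/2 satisfied · (4,1)S 2/3 satisfied · (4,2)S 3/3 satisfied · (4,3)S 2/3 satisfied · (4,4)S 1/1 satisfied

(1,1), (2,3), (3,3)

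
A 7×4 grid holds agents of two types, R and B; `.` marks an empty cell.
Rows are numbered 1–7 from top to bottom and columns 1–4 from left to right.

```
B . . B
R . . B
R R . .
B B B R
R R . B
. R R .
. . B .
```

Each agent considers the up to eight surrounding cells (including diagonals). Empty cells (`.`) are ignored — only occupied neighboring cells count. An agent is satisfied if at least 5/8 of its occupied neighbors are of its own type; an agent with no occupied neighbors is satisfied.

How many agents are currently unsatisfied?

Row 1: (1,1)B 0/1 not · (1,4)B 1/1 satisfied
Row 2: (2,1)R 2/3 satisfied · (2,4)B 1/1 satisfied
Row 3: (3,1)R 2/4 not · (3,2)R 2/5 not
Row 4: (4,1)B 1/5 not · (4,2)B 2/6 not · (4,3)B 2/5 not · (4,4)R 0/2 not
Row 5: (5,1)R 2/4 not · (5,2)R 3/6 not · (5,4)B 1/3 not
Row 6: (6,2)R 3/4 satisfied · (6,3)R 2/4 not
Row 7: (7,3)B 0/2 not
Unsatisfied: (1,1), (3,1), (3,2), (4,1), (4,2), (4,3), (4,4), (5,1), (5,2), (5,4), (6,3), (7,3) — 12 in total.

12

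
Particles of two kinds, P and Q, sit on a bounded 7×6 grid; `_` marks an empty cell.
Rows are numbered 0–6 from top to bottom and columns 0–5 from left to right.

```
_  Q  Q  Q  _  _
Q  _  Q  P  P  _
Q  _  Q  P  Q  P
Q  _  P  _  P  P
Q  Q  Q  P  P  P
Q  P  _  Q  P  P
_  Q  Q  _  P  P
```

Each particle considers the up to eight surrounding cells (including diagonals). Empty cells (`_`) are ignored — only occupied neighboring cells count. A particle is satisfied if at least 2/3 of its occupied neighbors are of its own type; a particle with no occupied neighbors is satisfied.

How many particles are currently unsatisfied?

(0,1)Q 3/3 ok
(0,2)Q 3/4 ok
(0,3)Q 2/4 unhappy
(1,0)Q 2/2 ok
(1,2)Q 4/6 ok
(1,3)P 2/7 unhappy
(1,4)P 3/5 unhappy
(2,0)Q 2/2 ok
(2,2)Q 1/4 unhappy
(2,3)P 4/7 unhappy
(2,4)Q 0/6 unhappy
(2,5)P 3/4 ok
(3,0)Q 3/3 ok
(3,2)P 2/5 unhappy
(3,4)P 6/7 ok
(3,5)P 4/5 ok
(4,0)Q 3/4 ok
(4,1)Q 4/6 ok
(4,2)Q 2/5 unhappy
(4,3)P 4/6 ok
(4,4)P 6/7 ok
(4,5)P 5/5 ok
(5,0)Q 3/4 ok
(5,1)P 0/6 unhappy
(5,3)Q 2/6 unhappy
(5,4)P 6/7 ok
(5,5)P 5/5 ok
(6,1)Q 2/3 ok
(6,2)Q 2/3 ok
(6,4)P 3/4 ok
(6,5)P 3/3 ok
Unsatisfied: (0,3), (1,3), (1,4), (2,2), (2,3), (2,4), (3,2), (4,2), (5,1), (5,3) — 10 in total.

10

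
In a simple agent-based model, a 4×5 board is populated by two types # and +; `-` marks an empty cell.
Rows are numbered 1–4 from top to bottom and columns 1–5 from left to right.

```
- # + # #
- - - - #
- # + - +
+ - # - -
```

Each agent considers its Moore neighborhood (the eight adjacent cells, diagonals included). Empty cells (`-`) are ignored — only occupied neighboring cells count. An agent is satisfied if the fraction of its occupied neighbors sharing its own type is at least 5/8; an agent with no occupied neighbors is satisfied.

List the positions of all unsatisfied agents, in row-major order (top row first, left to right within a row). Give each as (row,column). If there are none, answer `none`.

Row 1: (1,2)# 0/1 unhappy · (1,3)+ 0/2 unhappy · (1,4)# 2/3 ok · (1,5)# 2/2 ok
Row 2: (2,5)# 2/3 ok
Row 3: (3,2)# 1/3 unhappy · (3,3)+ 0/2 unhappy · (3,5)+ 0/1 unhappy
Row 4: (4,1)+ 0/1 unhappy · (4,3)# 1/2 unhappy

(1,2), (1,3), (3,2), (3,3), (3,5), (4,1), (4,3)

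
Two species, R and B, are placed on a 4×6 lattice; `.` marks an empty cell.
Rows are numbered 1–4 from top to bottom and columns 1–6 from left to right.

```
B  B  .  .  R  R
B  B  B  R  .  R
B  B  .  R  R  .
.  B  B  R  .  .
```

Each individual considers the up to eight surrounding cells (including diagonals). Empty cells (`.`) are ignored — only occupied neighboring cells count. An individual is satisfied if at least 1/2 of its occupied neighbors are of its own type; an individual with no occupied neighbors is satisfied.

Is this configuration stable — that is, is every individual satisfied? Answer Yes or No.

Yes

(1,1)B 3/3 ✓
(1,2)B 4/4 ✓
(1,5)R 3/3 ✓
(1,6)R 2/2 ✓
(2,1)B 5/5 ✓
(2,2)B 6/6 ✓
(2,3)B 3/5 ✓
(2,4)R 3/4 ✓
(2,6)R 3/3 ✓
(3,1)B 4/4 ✓
(3,2)B 6/6 ✓
(3,4)R 3/5 ✓
(3,5)R 4/4 ✓
(4,2)B 3/3 ✓
(4,3)B 2/4 ✓
(4,4)R 2/3 ✓
All meet the threshold, so the configuration is stable.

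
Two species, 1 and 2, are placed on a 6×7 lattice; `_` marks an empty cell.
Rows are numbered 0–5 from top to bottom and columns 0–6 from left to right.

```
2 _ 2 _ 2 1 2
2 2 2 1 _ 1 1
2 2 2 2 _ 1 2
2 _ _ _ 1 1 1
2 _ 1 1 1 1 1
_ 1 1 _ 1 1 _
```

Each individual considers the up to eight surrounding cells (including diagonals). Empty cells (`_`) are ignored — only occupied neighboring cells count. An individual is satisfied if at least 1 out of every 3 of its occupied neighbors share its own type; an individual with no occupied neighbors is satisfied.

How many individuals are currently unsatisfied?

4

Row 0: (0,0)2 2/2 ok · (0,2)2 2/3 ok · (0,4)2 0/3 unhappy · (0,5)1 2/4 ok · (0,6)2 0/3 unhappy
Row 1: (1,0)2 4/4 ok · (1,1)2 7/7 ok · (1,2)2 5/6 ok · (1,3)1 0/5 unhappy · (1,5)1 3/6 ok · (1,6)1 3/5 ok
Row 2: (2,0)2 4/4 ok · (2,1)2 6/6 ok · (2,2)2 4/5 ok · (2,3)2 2/4 ok · (2,5)1 5/6 ok · (2,6)2 0/5 unhappy
Row 3: (3,0)2 3/3 ok · (3,4)1 5/6 ok · (3,5)1 6/7 ok · (3,6)1 4/5 ok
Row 4: (4,0)2 1/2 ok · (4,2)1 3/3 ok · (4,3)1 5/5 ok · (4,4)1 6/6 ok · (4,5)1 7/7 ok · (4,6)1 4/4 ok
Row 5: (5,1)1 2/3 ok · (5,2)1 3/3 ok · (5,4)1 4/4 ok · (5,5)1 4/4 ok
Unsatisfied: (0,4), (0,6), (1,3), (2,6) — 4 in total.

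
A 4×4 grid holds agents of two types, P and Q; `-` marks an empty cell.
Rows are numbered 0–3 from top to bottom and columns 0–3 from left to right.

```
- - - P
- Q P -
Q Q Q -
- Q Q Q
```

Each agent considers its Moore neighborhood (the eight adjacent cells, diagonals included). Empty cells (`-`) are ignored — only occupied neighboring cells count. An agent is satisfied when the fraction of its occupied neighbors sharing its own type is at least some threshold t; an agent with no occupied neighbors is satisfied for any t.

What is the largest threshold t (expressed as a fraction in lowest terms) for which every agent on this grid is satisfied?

(0,3)P 1/1
(1,1)Q 3/4
(1,2)P 1/4
(2,0)Q 3/3
(2,1)Q 5/6
(2,2)Q 5/6
(3,1)Q 4/4
(3,2)Q 4/4
(3,3)Q 2/2
The smallest same-type fraction is 1/4 at (1,2), which reduces to 1/4. Any threshold above that leaves this agent unsatisfied.

1/4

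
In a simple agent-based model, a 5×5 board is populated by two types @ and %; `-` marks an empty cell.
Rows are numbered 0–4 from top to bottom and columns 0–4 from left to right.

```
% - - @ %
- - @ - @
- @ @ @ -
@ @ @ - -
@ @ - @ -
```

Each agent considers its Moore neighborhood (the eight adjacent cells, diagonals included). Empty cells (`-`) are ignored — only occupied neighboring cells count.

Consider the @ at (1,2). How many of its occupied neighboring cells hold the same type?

Occupied neighbors of (1,2): (0,3)=@, (2,1)=@, (2,2)=@, (2,3)=@.
Same type (@): 4 of 4.

4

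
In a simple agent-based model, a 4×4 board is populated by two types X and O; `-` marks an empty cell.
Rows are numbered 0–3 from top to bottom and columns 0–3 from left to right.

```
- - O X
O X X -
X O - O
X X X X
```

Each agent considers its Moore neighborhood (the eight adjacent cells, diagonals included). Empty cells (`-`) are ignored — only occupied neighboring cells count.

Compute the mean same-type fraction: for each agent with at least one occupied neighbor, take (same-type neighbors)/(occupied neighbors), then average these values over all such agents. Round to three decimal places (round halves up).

0.399

Row 0: (0,2)O 0/3 · (0,3)X 1/2
Row 1: (1,0)O 1/3 · (1,1)X 2/5 · (1,2)X 2/5
Row 2: (2,0)X 3/5 · (2,1)O 1/7 · (2,3)O 0/3
Row 3: (3,0)X 2/3 · (3,1)X 3/4 · (3,2)X 2/4 · (3,3)X 1/2
Sum over 12 agents: 0/3 + 1/2 + 1/3 + 2/5 + 2/5 + 3/5 + 1/7 + 0/3 + 2/3 + 3/4 + 2/4 + 1/2 = 671/140; mean = 671/140 ÷ 12 = 671/1680 = 0.399404… → 0.399.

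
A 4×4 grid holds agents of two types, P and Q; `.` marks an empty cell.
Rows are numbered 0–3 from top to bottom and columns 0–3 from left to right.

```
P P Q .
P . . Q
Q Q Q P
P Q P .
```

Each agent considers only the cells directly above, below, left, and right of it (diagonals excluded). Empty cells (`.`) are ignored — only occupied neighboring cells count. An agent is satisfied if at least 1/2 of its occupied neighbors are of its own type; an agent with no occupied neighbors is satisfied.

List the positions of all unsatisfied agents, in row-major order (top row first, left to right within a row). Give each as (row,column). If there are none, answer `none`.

(0,0)P 2/2 ok
(0,1)P 1/2 ok
(0,2)Q 0/1 unhappy
(1,0)P 1/2 ok
(1,3)Q 0/1 unhappy
(2,0)Q 1/3 unhappy
(2,1)Q 3/3 ok
(2,2)Q 1/3 unhappy
(2,3)P 0/2 unhappy
(3,0)P 0/2 unhappy
(3,1)Q 1/3 unhappy
(3,2)P 0/2 unhappy

(0,2), (1,3), (2,0), (2,2), (2,3), (3,0), (3,1), (3,2)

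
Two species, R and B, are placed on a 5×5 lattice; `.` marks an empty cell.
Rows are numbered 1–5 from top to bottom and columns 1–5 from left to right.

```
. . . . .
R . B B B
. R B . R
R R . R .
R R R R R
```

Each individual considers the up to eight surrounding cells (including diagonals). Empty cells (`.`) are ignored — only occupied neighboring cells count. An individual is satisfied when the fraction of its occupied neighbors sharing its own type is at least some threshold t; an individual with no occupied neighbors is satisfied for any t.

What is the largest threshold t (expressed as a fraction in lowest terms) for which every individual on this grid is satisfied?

1/3

Row 2: (2,1)R 1/1 · (2,3)B 2/3 · (2,4)B 3/4 · (2,5)B 1/2
Row 3: (3,2)R 3/5 · (3,3)B 2/5 · (3,5)R 1/3
Row 4: (4,1)R 4/4 · (4,2)R 5/6 · (4,4)R 4/5
Row 5: (5,1)R 3/3 · (5,2)R 4/4 · (5,3)R 4/4 · (5,4)R 3/3 · (5,5)R 2/2
The smallest same-type fraction is 1/3 at (3,5), which reduces to 1/3. Any threshold above that leaves this individual unsatisfied.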